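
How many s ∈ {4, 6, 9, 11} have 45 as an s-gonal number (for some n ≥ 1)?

1

s = 4: P(4, 6) = 36 and P(4, 7) = 49; 45 is not s-gonal.
s = 6: P(6, 5) = 45. ✓
s = 9: P(9, 3) = 24 and P(9, 4) = 46; 45 is not s-gonal.
s = 11: P(11, 3) = 30 and P(11, 4) = 58; 45 is not s-gonal.
Hits: s ∈ {6} → 1.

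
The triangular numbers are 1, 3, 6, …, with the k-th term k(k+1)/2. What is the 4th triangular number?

10

The 4th triangular number is n(n+1)/2 with n = 4.
4·5/2 = 20/2 = 10.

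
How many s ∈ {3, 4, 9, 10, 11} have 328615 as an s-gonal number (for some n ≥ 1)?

1

s = 3: P(3, 810) = 328455 and P(3, 811) = 329266; 328615 is not s-gonal.
s = 4: P(4, 573) = 328329 and P(4, 574) = 329476; 328615 is not s-gonal.
s = 9: P(9, 306) = 326961 and P(9, 307) = 329104; 328615 is not s-gonal.
s = 10: P(10, 287) = 328615. ✓
s = 11: P(11, 270) = 327105 and P(11, 271) = 329536; 328615 is not s-gonal.
Hits: s ∈ {10} → 1.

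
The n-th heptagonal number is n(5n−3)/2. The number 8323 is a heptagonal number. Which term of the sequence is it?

Set n(5n−3)/2 = 8323, giving 5n² − 3n − 16646 = 0.
So n = (3 + 577) / 10 = 580/10 = 58.
Check: 58·(5·58 − 3)/2 = 8323. ✓

58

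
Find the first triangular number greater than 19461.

Solve n(n+1)/2 > 19461 for integer n.
The largest n with value ≤ 19461 is 196 (since 19306 ≤ 19461 < 19503), so the first above is n = 197, value 19503.

19503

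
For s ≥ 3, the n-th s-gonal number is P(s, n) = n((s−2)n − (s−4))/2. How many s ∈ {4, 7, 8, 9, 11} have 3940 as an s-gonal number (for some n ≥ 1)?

s = 4: P(4, 62) = 3844 and P(4, 63) = 3969; 3940 is not s-gonal.
s = 7: P(7, 40) = 3940. ✓
s = 8: P(8, 36) = 3816 and P(8, 37) = 4033; 3940 is not s-gonal.
s = 9: P(9, 33) = 3729 and P(9, 34) = 3961; 3940 is not s-gonal.
s = 11: P(11, 29) = 3683 and P(11, 30) = 3945; 3940 is not s-gonal.
Hits: s ∈ {7} → 1.

1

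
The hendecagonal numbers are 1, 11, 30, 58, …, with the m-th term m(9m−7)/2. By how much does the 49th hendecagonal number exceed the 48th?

433

Consecutive hendecagonal numbers differ by 9n − 8: here 9·49 − 8 = 433.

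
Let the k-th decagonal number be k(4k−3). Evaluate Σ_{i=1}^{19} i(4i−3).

Σ i(4i−3) = 4Σi² − 3Σi over i = 1..19.
Σi = 190 and Σi² = 2470.
4·2470 − 3·190 = 9310.

9310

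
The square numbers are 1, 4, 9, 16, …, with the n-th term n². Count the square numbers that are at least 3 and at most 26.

4

The n-th square number is n².
Smallest index with value ≥ 3: n = 2 (giving 4).
Largest index with value ≤ 26: n = 5 (giving 25).
Indices 2 through 5: 4 terms.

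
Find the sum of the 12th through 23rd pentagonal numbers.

5622

Σ i(3i−1)/2 = (3Σi² − Σi) / 2 over i = 12..23.
Σi = 276 − 66 = 210 and Σi² = 4324 − 506 = 3818.
(3·3818 − 1·210) / 2 = 11244/2 = 5622.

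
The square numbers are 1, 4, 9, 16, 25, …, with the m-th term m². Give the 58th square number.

58² = 3364.

3364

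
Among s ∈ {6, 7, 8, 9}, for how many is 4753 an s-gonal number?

s = 6: P(6, 49) = 4753. ✓
s = 7: P(7, 43) = 4558 and P(7, 44) = 4774; 4753 is not s-gonal.
s = 8: P(8, 40) = 4720 and P(8, 41) = 4961; 4753 is not s-gonal.
s = 9: P(9, 37) = 4699 and P(9, 38) = 4959; 4753 is not s-gonal.
Hits: s ∈ {6} → 1.

1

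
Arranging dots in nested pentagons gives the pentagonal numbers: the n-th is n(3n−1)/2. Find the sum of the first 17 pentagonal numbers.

2601

Σ i(3i−1)/2 = (3Σi² − Σi) / 2 over i = 1..17.
Σi = 153 and Σi² = 1785.
(3·1785 − 1·153) / 2 = 5202/2 = 2601.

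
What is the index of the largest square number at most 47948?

Solve n² ≤ 47948 for integer n.
n = 218 gives 47524 ≤ 47948, while n = 219 gives 47961 > 47948; so the answer is index 218.

218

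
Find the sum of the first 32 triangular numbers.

Σ i(i+1)/2 = (Σi² + Σi) / 2 over i = 1..32.
Σi = 528 and Σi² = 11440.
(1·11440 + 1·528) / 2 = 11968/2 = 5984.

5984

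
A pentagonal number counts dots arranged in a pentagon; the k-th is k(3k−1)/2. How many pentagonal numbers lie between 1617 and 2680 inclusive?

The n-th pentagonal number is n(3n−1)/2.
Smallest index with value ≥ 1617: n = 33 (giving 1617).
Largest index with value ≤ 2680: n = 42 (giving 2625).
Indices 33 through 42: 10 terms.

10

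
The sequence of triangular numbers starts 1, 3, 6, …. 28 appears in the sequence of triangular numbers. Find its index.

Set n(n+1)/2 = 28, giving n² + n − 56 = 0.
The discriminant is 1 + 8·28 = 225, and √225 = 15.
So n = (-1 + 15) / 2 = 14/2 = 7.

7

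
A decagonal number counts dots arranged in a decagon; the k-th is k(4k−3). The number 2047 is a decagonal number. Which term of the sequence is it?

Set n(4n−3) = 2047, giving 4n² − 3n − 2047 = 0.
The discriminant is 9 + 16·2047 = 32761, and √32761 = 181.
So n = (3 + 181) / 8 = 184/8 = 23.

23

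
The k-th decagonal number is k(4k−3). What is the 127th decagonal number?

The 127th decagonal number is n(4n−3) with n = 127.
127·(4·127 − 3) = 127·505 = 64135.

64135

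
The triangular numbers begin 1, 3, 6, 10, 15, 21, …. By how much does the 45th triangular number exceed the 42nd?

132

45·46/2 = 1035 and 42·43/2 = 903.
Difference: 1035 − 903 = 132.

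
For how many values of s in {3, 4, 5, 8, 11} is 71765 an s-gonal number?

1

s = 3: P(3, 378) = 71631 and P(3, 379) = 72010; 71765 is not s-gonal.
s = 4: P(4, 267) = 71289 and P(4, 268) = 71824; 71765 is not s-gonal.
s = 5: P(5, 218) = 71177 and P(5, 219) = 71832; 71765 is not s-gonal.
s = 8: P(8, 155) = 71765. ✓
s = 11: P(11, 126) = 71001 and P(11, 127) = 72136; 71765 is not s-gonal.
Hits: s ∈ {8} → 1.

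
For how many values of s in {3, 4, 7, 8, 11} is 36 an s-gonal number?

s = 3: P(3, 8) = 36. ✓
s = 4: P(4, 6) = 36. ✓
s = 7: P(7, 4) = 34 and P(7, 5) = 55; 36 is not s-gonal.
s = 8: P(8, 3) = 21 and P(8, 4) = 40; 36 is not s-gonal.
s = 11: P(11, 3) = 30 and P(11, 4) = 58; 36 is not s-gonal.
Hits: s ∈ {3, 4} → 2.

2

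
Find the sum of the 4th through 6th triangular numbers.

Σ i(i+1)/2 = (Σi² + Σi) / 2 over i = 4..6.
Σi = 21 − 6 = 15 and Σi² = 91 − 14 = 77.
(1·77 + 1·15) / 2 = 92/2 = 46.

46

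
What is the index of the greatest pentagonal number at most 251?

13

Solve n(3n−1)/2 ≤ 251 for integer n.
n = 13 gives 247 ≤ 251, while n = 14 gives 287 > 251; so the answer is index 13.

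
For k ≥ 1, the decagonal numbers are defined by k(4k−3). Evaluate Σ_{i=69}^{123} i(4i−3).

2067120

Σ i(4i−3) = 4Σi² − 3Σi over i = 69..123.
Σi = 7626 − 2346 = 5280 and Σi² = 627874 − 107134 = 520740.
4·520740 − 3·5280 = 2067120.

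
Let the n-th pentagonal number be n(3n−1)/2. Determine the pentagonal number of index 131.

The 131st pentagonal number is n(3n−1)/2 with n = 131.
131·(3·131 − 1)/2 = 131·392/2 = 131·196 = 25676.

25676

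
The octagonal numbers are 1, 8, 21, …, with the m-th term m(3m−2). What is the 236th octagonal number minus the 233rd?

236·(3·236 − 2) = 166616 and 233·(3·233 − 2) = 162401.
Difference: 166616 − 162401 = 4215.

4215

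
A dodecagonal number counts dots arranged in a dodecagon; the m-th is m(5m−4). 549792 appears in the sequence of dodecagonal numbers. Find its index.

Set n(5n−4) = 549792, giving 5n² − 4n − 549792 = 0.
The discriminant is 16 + 20·549792 = 10995856, and √10995856 = 3316.
So n = (4 + 3316) / 10 = 3320/10 = 332.

332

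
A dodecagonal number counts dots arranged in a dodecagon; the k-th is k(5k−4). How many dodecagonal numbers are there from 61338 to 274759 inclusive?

The n-th dodecagonal number is n(5n−4).
Smallest index with value ≥ 61338: n = 112 (giving 62272).
Largest index with value ≤ 274759: n = 234 (giving 272844).
Indices 112 through 234: 123 terms.

123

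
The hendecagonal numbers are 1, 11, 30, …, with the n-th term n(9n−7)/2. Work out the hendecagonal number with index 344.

531308

The 344th hendecagonal number is n(9n−7)/2 with n = 344.
344·(9·344 − 7)/2 = 344·3089/2 = 531308.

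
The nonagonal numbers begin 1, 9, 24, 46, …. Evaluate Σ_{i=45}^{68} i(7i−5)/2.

Σ i(7i−5)/2 = (7Σi² − 5Σi) / 2 over i = 45..68.
Σi = 2346 − 990 = 1356 and Σi² = 107134 − 29370 = 77764.
(7·77764 − 5·1356) / 2 = 537568/2 = 268784.

268784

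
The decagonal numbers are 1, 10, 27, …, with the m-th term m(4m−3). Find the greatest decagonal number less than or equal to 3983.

Solve n(4n−3) ≤ 3983 for integer n.
n = 31 gives 3751 ≤ 3983, while n = 32 gives 4000 > 3983; so the answer is 3751.

3751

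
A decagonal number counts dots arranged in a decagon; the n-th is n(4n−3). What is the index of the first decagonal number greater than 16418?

65

Solve n(4n−3) > 16418 for integer n.
The largest n with value ≤ 16418 is 64 (since 16192 ≤ 16418 < 16705), so the first above is n = 65, value 16705.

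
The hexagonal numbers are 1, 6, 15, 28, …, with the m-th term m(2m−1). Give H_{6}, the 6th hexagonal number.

6·(2·6 − 1) = 6·11 = 66.

66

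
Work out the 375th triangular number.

The 375th triangular number is n(n+1)/2 with n = 375.
375·376/2 = 141000/2 = 70500.

70500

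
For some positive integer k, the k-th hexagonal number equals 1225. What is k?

25

Set n(2n−1) = 1225, giving 2n² − n − 1225 = 0.
The discriminant is 1 + 8·1225 = 9801, and √9801 = 99.
So n = (1 + 99) / 4 = 100/4 = 25.
Check: 25·(2·25 − 1) = 1225. ✓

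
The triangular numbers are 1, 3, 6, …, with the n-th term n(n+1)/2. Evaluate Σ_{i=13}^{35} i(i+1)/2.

7406

Σ i(i+1)/2 = (Σi² + Σi) / 2 over i = 13..35.
Σi = 630 − 78 = 552 and Σi² = 14910 − 650 = 14260.
(1·14260 + 1·552) / 2 = 14812/2 = 7406.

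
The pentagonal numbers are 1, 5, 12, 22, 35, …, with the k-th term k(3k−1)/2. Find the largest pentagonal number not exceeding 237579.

Solve n(3n−1)/2 ≤ 237579 for integer n.
n = 398 gives 237407 ≤ 237579, while n = 399 gives 238602 > 237579; so the answer is 237407.

237407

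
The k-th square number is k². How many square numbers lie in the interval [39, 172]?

The n-th square number is n².
Smallest index with value ≥ 39: n = 7 (giving 49).
Largest index with value ≤ 172: n = 13 (giving 169).
Indices 7 through 13: 7 terms.

7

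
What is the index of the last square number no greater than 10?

Solve n² ≤ 10 for integer n.
n = 3 gives 9 ≤ 10, while n = 4 gives 16 > 10; so the answer is index 3.

3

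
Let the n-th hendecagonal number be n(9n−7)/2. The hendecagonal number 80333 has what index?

Set n(9n−7)/2 = 80333, giving 9n² − 7n − 160666 = 0.
The discriminant is 49 + 72·80333 = 5784025, and √5784025 = 2405.
So n = (7 + 2405) / 18 = 2412/18 = 134.

134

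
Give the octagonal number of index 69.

14145

The 69th octagonal number is n(3n−2) with n = 69.
69·(3·69 − 2) = 69·205 = 14145.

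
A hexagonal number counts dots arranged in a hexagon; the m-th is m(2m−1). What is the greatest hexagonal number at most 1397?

1326

Solve n(2n−1) ≤ 1397 for integer n.
n = 26 gives 1326 ≤ 1397, while n = 27 gives 1431 > 1397; so the answer is 1326.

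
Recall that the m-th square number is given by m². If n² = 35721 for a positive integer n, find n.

We need n² = 35721, so n = √35721 = 189.
Check: 189² = 35721. ✓

189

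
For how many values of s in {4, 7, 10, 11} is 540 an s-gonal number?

s = 4: P(4, 23) = 529 and P(4, 24) = 576; 540 is not s-gonal.
s = 7: P(7, 15) = 540. ✓
s = 10: P(10, 12) = 540. ✓
s = 11: P(11, 11) = 506 and P(11, 12) = 606; 540 is not s-gonal.
Hits: s ∈ {7, 10} → 2.

2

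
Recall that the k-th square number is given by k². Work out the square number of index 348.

The 348th square number is n² with n = 348.
348² = 121104.

121104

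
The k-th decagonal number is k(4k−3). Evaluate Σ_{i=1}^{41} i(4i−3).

92701

Σ i(4i−3) = 4Σi² − 3Σi over i = 1..41.
Σi = 861 and Σi² = 23821.
4·23821 − 3·861 = 92701.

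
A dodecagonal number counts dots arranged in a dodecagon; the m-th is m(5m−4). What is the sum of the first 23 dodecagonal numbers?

20516

Σ i(5i−4) = 5Σi² − 4Σi over i = 1..23.
Σi = 276 and Σi² = 4324.
5·4324 − 4·276 = 20516.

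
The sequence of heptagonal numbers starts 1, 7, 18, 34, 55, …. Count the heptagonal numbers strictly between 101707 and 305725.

The n-th heptagonal number is n(5n−3)/2.
Smallest index with value > 101707: n = 203 (giving 102718).
Largest index with value < 305725: n = 349 (giving 303979).
Indices 203 through 349: 147 terms.

147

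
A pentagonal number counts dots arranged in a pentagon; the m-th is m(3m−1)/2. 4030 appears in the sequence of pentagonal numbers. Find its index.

Set n(3n−1)/2 = 4030, giving 3n² − n − 8060 = 0.
So n = (1 + 311) / 6 = 312/6 = 52.
Check: 52·(3·52 − 1)/2 = 4030. ✓

52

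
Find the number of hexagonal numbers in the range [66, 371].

8

The n-th hexagonal number is n(2n−1).
Smallest index with value ≥ 66: n = 6 (giving 66).
Largest index with value ≤ 371: n = 13 (giving 325).
Indices 6 through 13: 8 terms.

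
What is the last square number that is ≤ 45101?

Solve n² ≤ 45101 for integer n.
n = 212 gives 44944 ≤ 45101, while n = 213 gives 45369 > 45101; so the answer is 44944.

44944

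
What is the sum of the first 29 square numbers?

8555

Σ_{i=1}^{29} i² = 29·30·59/6 = 8555.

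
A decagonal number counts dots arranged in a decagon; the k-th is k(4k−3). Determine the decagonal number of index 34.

4522

The 34th decagonal number is n(4n−3) with n = 34.
34·(4·34 − 3) = 34·133 = 4522.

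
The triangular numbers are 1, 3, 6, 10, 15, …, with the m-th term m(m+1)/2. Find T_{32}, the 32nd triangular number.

The 32nd triangular number is n(n+1)/2 with n = 32.
32·33/2 = 1056/2 = 528.

528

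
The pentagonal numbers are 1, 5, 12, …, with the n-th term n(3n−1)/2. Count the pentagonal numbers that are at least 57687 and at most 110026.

The n-th pentagonal number is n(3n−1)/2.
Smallest index with value ≥ 57687: n = 197 (giving 58115).
Largest index with value ≤ 110026: n = 271 (giving 110026).
Indices 197 through 271: 75 terms.

75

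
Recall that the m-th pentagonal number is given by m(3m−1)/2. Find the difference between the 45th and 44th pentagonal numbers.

133

Consecutive pentagonal numbers differ by 3n − 2: here 3·45 − 2 = 133.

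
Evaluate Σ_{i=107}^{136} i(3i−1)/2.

665850

Σ i(3i−1)/2 = (3Σi² − Σi) / 2 over i = 107..136.
Σi = 9316 − 5671 = 3645 and Σi² = 847756 − 402641 = 445115.
(3·445115 − 1·3645) / 2 = 1331700/2 = 665850.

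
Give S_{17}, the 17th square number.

289

The 17th square number is n² with n = 17.
17² = 289.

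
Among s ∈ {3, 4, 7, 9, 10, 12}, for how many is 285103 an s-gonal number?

1

s = 3: P(3, 754) = 284635 and P(3, 755) = 285390; 285103 is not s-gonal.
s = 4: P(4, 533) = 284089 and P(4, 534) = 285156; 285103 is not s-gonal.
s = 7: P(7, 338) = 285103. ✓
s = 9: P(9, 285) = 283575 and P(9, 286) = 285571; 285103 is not s-gonal.
s = 10: P(10, 267) = 284355 and P(10, 268) = 286492; 285103 is not s-gonal.
s = 12: P(12, 239) = 284649 and P(12, 240) = 287040; 285103 is not s-gonal.
Hits: s ∈ {7} → 1.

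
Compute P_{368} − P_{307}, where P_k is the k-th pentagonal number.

368·(3·368 − 1)/2 = 202952 and 307·(3·307 − 1)/2 = 141220.
Difference: 202952 − 141220 = 61732.

61732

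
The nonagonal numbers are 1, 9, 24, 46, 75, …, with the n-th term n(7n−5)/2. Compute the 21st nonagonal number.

1491

The 21st nonagonal number is n(7n−5)/2 with n = 21.
21·(7·21 − 5)/2 = 21·142/2 = 21·71 = 1491.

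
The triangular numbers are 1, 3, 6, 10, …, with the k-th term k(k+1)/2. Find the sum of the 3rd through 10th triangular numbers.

Σ i(i+1)/2 = (Σi² + Σi) / 2 over i = 3..10.
Σi = 55 − 3 = 52 and Σi² = 385 − 5 = 380.
(1·380 + 1·52) / 2 = 432/2 = 216.

216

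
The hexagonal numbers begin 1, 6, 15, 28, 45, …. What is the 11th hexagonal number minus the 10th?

Consecutive hexagonal numbers differ by 4n − 3: here 4·11 − 3 = 41.

41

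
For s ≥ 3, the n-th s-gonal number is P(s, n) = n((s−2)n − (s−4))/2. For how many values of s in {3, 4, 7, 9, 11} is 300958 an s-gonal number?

1

s = 3: P(3, 775) = 300700 and P(3, 776) = 301476; 300958 is not s-gonal.
s = 4: P(4, 548) = 300304 and P(4, 549) = 301401; 300958 is not s-gonal.
s = 7: P(7, 347) = 300502 and P(7, 348) = 302238; 300958 is not s-gonal.
s = 9: P(9, 293) = 299739 and P(9, 294) = 301791; 300958 is not s-gonal.
s = 11: P(11, 259) = 300958. ✓
Hits: s ∈ {11} → 1.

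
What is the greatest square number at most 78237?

Solve n² ≤ 78237 for integer n.
n = 279 gives 77841 ≤ 78237, while n = 280 gives 78400 > 78237; so the answer is 77841.

77841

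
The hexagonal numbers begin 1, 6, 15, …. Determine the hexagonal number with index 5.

45

5·(2·5 − 1) = 5·9 = 45.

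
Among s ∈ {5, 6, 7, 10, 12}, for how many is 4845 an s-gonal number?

s = 5: P(5, 57) = 4845. ✓
s = 6: P(6, 49) = 4753 and P(6, 50) = 4950; 4845 is not s-gonal.
s = 7: P(7, 44) = 4774 and P(7, 45) = 4995; 4845 is not s-gonal.
s = 10: P(10, 35) = 4795 and P(10, 36) = 5076; 4845 is not s-gonal.
s = 12: P(12, 31) = 4681 and P(12, 32) = 4992; 4845 is not s-gonal.
Hits: s ∈ {5} → 1.

1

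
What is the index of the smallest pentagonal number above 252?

14

Solve n(3n−1)/2 > 252 for integer n.
The largest n with value ≤ 252 is 13 (since 247 ≤ 252 < 287), so the first above is n = 14, value 287.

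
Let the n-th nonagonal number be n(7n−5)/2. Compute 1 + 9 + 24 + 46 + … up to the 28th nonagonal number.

Σ i(7i−5)/2 = (7Σi² − 5Σi) / 2 over i = 1..28.
Σi = 406 and Σi² = 7714.
(7·7714 − 5·406) / 2 = 51968/2 = 25984.

25984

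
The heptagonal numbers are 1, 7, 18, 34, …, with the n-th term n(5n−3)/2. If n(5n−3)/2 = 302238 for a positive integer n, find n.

Set n(5n−3)/2 = 302238, giving 5n² − 3n − 604476 = 0.
The discriminant is 9 + 40·302238 = 12089529, and √12089529 = 3477.
So n = (3 + 3477) / 10 = 3480/10 = 348.

348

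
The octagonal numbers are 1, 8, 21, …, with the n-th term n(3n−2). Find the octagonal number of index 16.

736

16·(3·16 − 2) = 16·46 = 736.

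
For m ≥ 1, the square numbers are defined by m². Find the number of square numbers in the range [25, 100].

6

The n-th square number is n².
Smallest index with value ≥ 25: n = 5 (giving 25).
Largest index with value ≤ 100: n = 10 (giving 100).
Indices 5 through 10: 6 terms.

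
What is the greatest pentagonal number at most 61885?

61712

Solve n(3n−1)/2 ≤ 61885 for integer n.
n = 203 gives 61712 ≤ 61885, while n = 204 gives 62322 > 61885; so the answer is 61712.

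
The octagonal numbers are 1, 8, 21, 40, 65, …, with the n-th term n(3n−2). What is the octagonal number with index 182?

99008

The 182nd octagonal number is n(3n−2) with n = 182.
182·(3·182 − 2) = 182·544 = 99008.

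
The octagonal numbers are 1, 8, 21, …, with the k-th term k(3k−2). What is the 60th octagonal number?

10680

60·(3·60 − 2) = 60·178 = 10680.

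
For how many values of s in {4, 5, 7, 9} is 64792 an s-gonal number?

s = 4: P(4, 254) = 64516 and P(4, 255) = 65025; 64792 is not s-gonal.
s = 5: P(5, 208) = 64792. ✓
s = 7: P(7, 161) = 64561 and P(7, 162) = 65367; 64792 is not s-gonal.
s = 9: P(9, 136) = 64396 and P(9, 137) = 65349; 64792 is not s-gonal.
Hits: s ∈ {5} → 1.

1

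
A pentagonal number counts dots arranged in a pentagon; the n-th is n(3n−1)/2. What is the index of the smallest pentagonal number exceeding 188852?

355

Solve n(3n−1)/2 > 188852 for integer n.
The largest n with value ≤ 188852 is 354 (since 187797 ≤ 188852 < 188860), so the first above is n = 355, value 188860.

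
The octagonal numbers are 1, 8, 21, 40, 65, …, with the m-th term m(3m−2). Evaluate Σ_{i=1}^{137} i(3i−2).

Σ i(3i−2) = 3Σi² − 2Σi over i = 1..137.
Σi = 9453 and Σi² = 866525.
3·866525 − 2·9453 = 2580669.

2580669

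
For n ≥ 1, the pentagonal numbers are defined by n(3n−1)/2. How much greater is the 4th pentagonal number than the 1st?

4·(3·4 − 1)/2 = 22 and 1·(3·1 − 1)/2 = 1.
Difference: 22 − 1 = 21.

21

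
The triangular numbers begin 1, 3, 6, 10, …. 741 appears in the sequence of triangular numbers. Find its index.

Set n(n+1)/2 = 741, giving n² + n − 1482 = 0.
The discriminant is 1 + 8·741 = 5929, and √5929 = 77.
So n = (-1 + 77) / 2 = 76/2 = 38.

38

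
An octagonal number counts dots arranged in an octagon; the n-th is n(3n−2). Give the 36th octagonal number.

3816

36·(3·36 − 2) = 36·106 = 3816.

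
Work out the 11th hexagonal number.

The 11th hexagonal number is n(2n−1) with n = 11.
11·(2·11 − 1) = 11·21 = 231.

231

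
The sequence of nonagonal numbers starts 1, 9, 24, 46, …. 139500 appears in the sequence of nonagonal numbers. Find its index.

Set n(7n−5)/2 = 139500, giving 7n² − 5n − 279000 = 0.
So n = (5 + 2795) / 14 = 2800/14 = 200.

200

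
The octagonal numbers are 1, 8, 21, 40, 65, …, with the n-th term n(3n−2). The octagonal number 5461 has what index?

Set n(3n−2) = 5461, giving 3n² − 2n − 5461 = 0.
The discriminant is 4 + 12·5461 = 65536, and √65536 = 256.
So n = (2 + 256) / 6 = 258/6 = 43.
Check: 43·(3·43 − 2) = 5461. ✓

43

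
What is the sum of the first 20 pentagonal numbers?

4200

Σ i(3i−1)/2 = (3Σi² − Σi) / 2 over i = 1..20.
Σi = 210 and Σi² = 2870.
(3·2870 − 1·210) / 2 = 8400/2 = 4200.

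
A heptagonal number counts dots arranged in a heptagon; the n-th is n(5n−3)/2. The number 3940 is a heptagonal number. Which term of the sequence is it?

40

Set n(5n−3)/2 = 3940, giving 5n² − 3n − 7880 = 0.
The discriminant is 9 + 40·3940 = 157609, and √157609 = 397.
So n = (3 + 397) / 10 = 400/10 = 40.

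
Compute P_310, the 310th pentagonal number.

310·(3·310 − 1)/2 = 310·929/2 = 143995.

143995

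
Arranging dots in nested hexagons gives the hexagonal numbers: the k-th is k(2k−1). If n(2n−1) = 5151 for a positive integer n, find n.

Set n(2n−1) = 5151, giving 2n² − n − 5151 = 0.
So n = (1 + 203) / 4 = 204/4 = 51.

51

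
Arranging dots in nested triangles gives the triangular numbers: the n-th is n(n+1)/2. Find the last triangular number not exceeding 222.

Solve n(n+1)/2 ≤ 222 for integer n.
n = 20 gives 210 ≤ 222, while n = 21 gives 231 > 222; so the answer is 210.

210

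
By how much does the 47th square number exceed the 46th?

93

n² − (n−1)² = 2n − 1, so 47² − 46² = 2·47 − 1 = 93.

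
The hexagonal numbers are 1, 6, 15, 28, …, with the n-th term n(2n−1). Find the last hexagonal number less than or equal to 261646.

260281

Solve n(2n−1) ≤ 261646 for integer n.
n = 361 gives 260281 ≤ 261646, while n = 362 gives 261726 > 261646; so the answer is 260281.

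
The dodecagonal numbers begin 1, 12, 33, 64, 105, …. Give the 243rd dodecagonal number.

294273

243·(5·243 − 4) = 243·1211 = 294273.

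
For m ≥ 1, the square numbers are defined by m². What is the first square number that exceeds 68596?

Solve n² > 68596 for integer n.
The largest n with value ≤ 68596 is 261 (since 68121 ≤ 68596 < 68644), so the first above is n = 262, value 68644.

68644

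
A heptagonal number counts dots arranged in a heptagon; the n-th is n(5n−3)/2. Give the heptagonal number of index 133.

The 133rd heptagonal number is n(5n−3)/2 with n = 133.
133·(5·133 − 3)/2 = 133·662/2 = 133·331 = 44023.

44023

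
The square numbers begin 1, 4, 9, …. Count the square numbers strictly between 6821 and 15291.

The n-th square number is n².
Smallest index with value > 6821: n = 83 (giving 6889).
Largest index with value < 15291: n = 123 (giving 15129).
Indices 83 through 123: 41 terms.

41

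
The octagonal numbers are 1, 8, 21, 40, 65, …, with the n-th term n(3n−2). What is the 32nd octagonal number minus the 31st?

187

Consecutive octagonal numbers differ by 6n − 5: here 6·32 − 5 = 187.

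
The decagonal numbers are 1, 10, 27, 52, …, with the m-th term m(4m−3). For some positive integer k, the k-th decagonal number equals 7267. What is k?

Set n(4n−3) = 7267, giving 4n² − 3n − 7267 = 0.
The discriminant is 9 + 16·7267 = 116281, and √116281 = 341.
So n = (3 + 341) / 8 = 344/8 = 43.

43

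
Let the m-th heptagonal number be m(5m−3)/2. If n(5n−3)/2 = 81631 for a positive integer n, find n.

Set n(5n−3)/2 = 81631, giving 5n² − 3n − 163262 = 0.
So n = (3 + 1807) / 10 = 1810/10 = 181.
Check: 181·(5·181 − 3)/2 = 81631. ✓

181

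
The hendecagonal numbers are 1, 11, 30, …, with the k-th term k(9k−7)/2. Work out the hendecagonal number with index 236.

249806

The 236th hendecagonal number is n(9n−7)/2 with n = 236.
236·(9·236 − 7)/2 = 236·2117/2 = 249806.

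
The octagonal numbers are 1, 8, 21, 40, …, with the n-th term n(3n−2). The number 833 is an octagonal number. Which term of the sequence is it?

17

Set n(3n−2) = 833, giving 3n² − 2n − 833 = 0.
The discriminant is 4 + 12·833 = 10000, and √10000 = 100.
So n = (2 + 100) / 6 = 102/6 = 17.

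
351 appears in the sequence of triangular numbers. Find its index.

26

Set n(n+1)/2 = 351, giving n² + n − 702 = 0.
The discriminant is 1 + 8·351 = 2809, and √2809 = 53.
So n = (-1 + 53) / 2 = 52/2 = 26.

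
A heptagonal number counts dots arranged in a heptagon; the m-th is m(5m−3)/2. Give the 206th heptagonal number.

105781

The 206th heptagonal number is n(5n−3)/2 with n = 206.
206·(5·206 − 3)/2 = 206·1027/2 = 105781.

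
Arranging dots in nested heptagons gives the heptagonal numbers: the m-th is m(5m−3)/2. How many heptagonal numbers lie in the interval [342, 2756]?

The n-th heptagonal number is n(5n−3)/2.
Smallest index with value ≥ 342: n = 12 (giving 342).
Largest index with value ≤ 2756: n = 33 (giving 2673).
Indices 12 through 33: 22 terms.

22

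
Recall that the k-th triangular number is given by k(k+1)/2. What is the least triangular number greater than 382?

Solve n(n+1)/2 > 382 for integer n.
The largest n with value ≤ 382 is 27 (since 378 ≤ 382 < 406), so the first above is n = 28, value 406.

406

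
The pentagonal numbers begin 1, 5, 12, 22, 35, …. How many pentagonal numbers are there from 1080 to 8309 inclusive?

48

The n-th pentagonal number is n(3n−1)/2.
Smallest index with value ≥ 1080: n = 27 (giving 1080).
Largest index with value ≤ 8309: n = 74 (giving 8177).
Indices 27 through 74: 48 terms.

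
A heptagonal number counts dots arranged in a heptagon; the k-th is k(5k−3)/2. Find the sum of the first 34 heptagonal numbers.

33320

Σ i(5i−3)/2 = (5Σi² − 3Σi) / 2 over i = 1..34.
Σi = 595 and Σi² = 13685.
(5·13685 − 3·595) / 2 = 66640/2 = 33320.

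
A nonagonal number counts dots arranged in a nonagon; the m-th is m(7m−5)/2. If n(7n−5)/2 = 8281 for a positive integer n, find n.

49

Set n(7n−5)/2 = 8281, giving 7n² − 5n − 16562 = 0.
The discriminant is 25 + 56·8281 = 463761, and √463761 = 681.
So n = (5 + 681) / 14 = 686/14 = 49.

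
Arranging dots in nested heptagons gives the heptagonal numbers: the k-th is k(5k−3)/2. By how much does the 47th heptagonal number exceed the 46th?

231

Consecutive heptagonal numbers differ by 5n − 4: here 5·47 − 4 = 231.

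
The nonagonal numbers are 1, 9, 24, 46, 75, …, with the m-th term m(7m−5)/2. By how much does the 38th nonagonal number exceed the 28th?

2285

38·(7·38 − 5)/2 = 4959 and 28·(7·28 − 5)/2 = 2674.
Difference: 4959 − 2674 = 2285.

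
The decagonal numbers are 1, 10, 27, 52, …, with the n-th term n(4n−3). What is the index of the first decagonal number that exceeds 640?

14

Solve n(4n−3) > 640 for integer n.
The largest n with value ≤ 640 is 13 (since 637 ≤ 640 < 742), so the first above is n = 14, value 742.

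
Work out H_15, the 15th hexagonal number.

435

The 15th hexagonal number is n(2n−1) with n = 15.
15·(2·15 − 1) = 15·29 = 435.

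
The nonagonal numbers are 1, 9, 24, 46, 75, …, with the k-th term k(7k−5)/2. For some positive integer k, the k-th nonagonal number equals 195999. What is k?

237

Set n(7n−5)/2 = 195999, giving 7n² − 5n − 391998 = 0.
So n = (5 + 3313) / 14 = 3318/14 = 237.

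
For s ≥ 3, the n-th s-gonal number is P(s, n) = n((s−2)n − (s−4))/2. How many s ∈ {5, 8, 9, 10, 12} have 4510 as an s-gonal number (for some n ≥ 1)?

s = 5: P(5, 55) = 4510. ✓
s = 8: P(8, 39) = 4485 and P(8, 40) = 4720; 4510 is not s-gonal.
s = 9: P(9, 36) = 4446 and P(9, 37) = 4699; 4510 is not s-gonal.
s = 10: P(10, 33) = 4257 and P(10, 34) = 4522; 4510 is not s-gonal.
s = 12: P(12, 30) = 4380 and P(12, 31) = 4681; 4510 is not s-gonal.
Hits: s ∈ {5} → 1.

1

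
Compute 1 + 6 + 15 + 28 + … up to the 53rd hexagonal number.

100647

Σ i(2i−1) = 2Σi² − Σi over i = 1..53.
Σi = 1431 and Σi² = 51039.
2·51039 − 1·1431 = 100647.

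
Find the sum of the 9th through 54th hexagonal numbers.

106053

Σ i(2i−1) = 2Σi² − Σi over i = 9..54.
Σi = 1485 − 36 = 1449 and Σi² = 53955 − 204 = 53751.
2·53751 − 1·1449 = 106053.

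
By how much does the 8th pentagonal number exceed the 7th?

Consecutive pentagonal numbers differ by 3n − 2: here 3·8 − 2 = 22.

22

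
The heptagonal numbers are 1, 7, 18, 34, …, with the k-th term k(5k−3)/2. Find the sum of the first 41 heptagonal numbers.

Σ i(5i−3)/2 = (5Σi² − 3Σi) / 2 over i = 1..41.
Σi = 861 and Σi² = 23821.
(5·23821 − 3·861) / 2 = 116522/2 = 58261.

58261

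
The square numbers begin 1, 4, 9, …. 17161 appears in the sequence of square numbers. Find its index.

We need n² = 17161, so n = √17161 = 131.

131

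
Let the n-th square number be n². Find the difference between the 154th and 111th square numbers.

154² = 23716 and 111² = 12321.
Difference: 23716 − 12321 = 11395.

11395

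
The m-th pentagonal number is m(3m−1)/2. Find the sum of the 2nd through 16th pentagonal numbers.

2175

Σ i(3i−1)/2 = (3Σi² − Σi) / 2 over i = 2..16.
Σi = 136 − 1 = 135 and Σi² = 1496 − 1 = 1495.
(3·1495 − 1·135) / 2 = 4350/2 = 2175.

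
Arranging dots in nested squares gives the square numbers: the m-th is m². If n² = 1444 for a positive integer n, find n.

38

We need n² = 1444, so n = √1444 = 38.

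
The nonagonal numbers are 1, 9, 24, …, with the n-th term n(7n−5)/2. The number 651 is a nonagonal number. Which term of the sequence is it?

Set n(7n−5)/2 = 651, giving 7n² − 5n − 1302 = 0.
The discriminant is 25 + 56·651 = 36481, and √36481 = 191.
So n = (5 + 191) / 14 = 196/14 = 14.

14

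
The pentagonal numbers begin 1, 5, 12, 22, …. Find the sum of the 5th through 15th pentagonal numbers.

Σ i(3i−1)/2 = (3Σi² − Σi) / 2 over i = 5..15.
Σi = 120 − 10 = 110 and Σi² = 1240 − 30 = 1210.
(3·1210 − 1·110) / 2 = 3520/2 = 1760.

1760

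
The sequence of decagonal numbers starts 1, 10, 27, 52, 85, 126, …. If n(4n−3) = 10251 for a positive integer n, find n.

Set n(4n−3) = 10251, giving 4n² − 3n − 10251 = 0.
So n = (3 + 405) / 8 = 408/8 = 51.
Check: 51·(4·51 − 3) = 10251. ✓

51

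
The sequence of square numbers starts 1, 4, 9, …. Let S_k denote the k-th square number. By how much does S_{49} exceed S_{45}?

376

49² = 2401 and 45² = 2025.
Difference: 2401 − 2025 = 376.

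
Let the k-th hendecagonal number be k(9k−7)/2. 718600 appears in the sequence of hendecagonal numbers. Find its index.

400

Set n(9n−7)/2 = 718600, giving 9n² − 7n − 1437200 = 0.
The discriminant is 49 + 72·718600 = 51739249, and √51739249 = 7193.
So n = (7 + 7193) / 18 = 7200/18 = 400.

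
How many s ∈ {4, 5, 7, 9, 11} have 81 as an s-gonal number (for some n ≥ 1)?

2

s = 4: P(4, 9) = 81. ✓
s = 5: P(5, 7) = 70 and P(5, 8) = 92; 81 is not s-gonal.
s = 7: P(7, 6) = 81. ✓
s = 9: P(9, 5) = 75 and P(9, 6) = 111; 81 is not s-gonal.
s = 11: P(11, 4) = 58 and P(11, 5) = 95; 81 is not s-gonal.
Hits: s ∈ {4, 7} → 2.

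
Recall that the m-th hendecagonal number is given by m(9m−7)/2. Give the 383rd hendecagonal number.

658760

The 383rd hendecagonal number is n(9n−7)/2 with n = 383.
383·(9·383 − 7)/2 = 383·3440/2 = 383·1720 = 658760.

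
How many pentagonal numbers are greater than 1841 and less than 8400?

39

The n-th pentagonal number is n(3n−1)/2.
Smallest index with value > 1841: n = 36 (giving 1926).
Largest index with value < 8400: n = 74 (giving 8177).
Indices 36 through 74: 39 terms.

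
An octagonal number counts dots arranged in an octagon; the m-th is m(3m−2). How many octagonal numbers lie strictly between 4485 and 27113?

The n-th octagonal number is n(3n−2).
Smallest index with value > 4485: n = 40 (giving 4720).
Largest index with value < 27113: n = 95 (giving 26885).
Indices 40 through 95: 56 terms.

56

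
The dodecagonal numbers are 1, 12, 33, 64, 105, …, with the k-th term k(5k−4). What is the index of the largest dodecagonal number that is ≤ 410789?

287

Solve n(5n−4) ≤ 410789 for integer n.
n = 287 gives 410697 ≤ 410789, while n = 288 gives 413568 > 410789; so the answer is index 287.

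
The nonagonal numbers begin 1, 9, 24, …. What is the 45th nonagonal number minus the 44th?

Consecutive nonagonal numbers differ by 7n − 6: here 7·45 − 6 = 309.

309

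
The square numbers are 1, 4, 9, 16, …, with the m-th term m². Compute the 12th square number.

The 12th square number is n² with n = 12.
12² = 144.

144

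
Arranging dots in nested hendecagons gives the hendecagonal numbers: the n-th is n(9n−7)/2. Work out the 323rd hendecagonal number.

468350

The 323rd hendecagonal number is n(9n−7)/2 with n = 323.
323·(9·323 − 7)/2 = 323·2900/2 = 323·1450 = 468350.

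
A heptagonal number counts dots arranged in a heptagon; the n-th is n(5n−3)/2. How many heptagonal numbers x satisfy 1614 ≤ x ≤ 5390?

21

The n-th heptagonal number is n(5n−3)/2.
Smallest index with value ≥ 1614: n = 26 (giving 1651).
Largest index with value ≤ 5390: n = 46 (giving 5221).
Indices 26 through 46: 21 terms.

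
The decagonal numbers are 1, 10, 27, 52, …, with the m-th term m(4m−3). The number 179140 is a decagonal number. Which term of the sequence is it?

Set n(4n−3) = 179140, giving 4n² − 3n − 179140 = 0.
The discriminant is 9 + 16·179140 = 2866249, and √2866249 = 1693.
So n = (3 + 1693) / 8 = 1696/8 = 212.

212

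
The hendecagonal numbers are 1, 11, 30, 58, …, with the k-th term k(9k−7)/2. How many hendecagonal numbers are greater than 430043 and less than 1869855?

335

The n-th hendecagonal number is n(9n−7)/2.
Smallest index with value > 430043: n = 310 (giving 431365).
Largest index with value < 1869855: n = 644 (giving 1864058).
Indices 310 through 644: 335 terms.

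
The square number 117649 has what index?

We need n² = 117649, so n = √117649 = 343.

343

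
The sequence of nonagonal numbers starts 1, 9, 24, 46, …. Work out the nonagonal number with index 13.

559

13·(7·13 − 5)/2 = 13·86/2 = 13·43 = 559.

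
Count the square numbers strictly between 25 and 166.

7

The n-th square number is n².
Smallest index with value > 25: n = 6 (giving 36).
Largest index with value < 166: n = 12 (giving 144).
Indices 6 through 12: 7 terms.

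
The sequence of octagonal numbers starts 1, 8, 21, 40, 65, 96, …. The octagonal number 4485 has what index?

Set n(3n−2) = 4485, giving 3n² − 2n − 4485 = 0.
So n = (2 + 232) / 6 = 234/6 = 39.

39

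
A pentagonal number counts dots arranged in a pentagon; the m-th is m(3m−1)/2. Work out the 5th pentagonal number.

The 5th pentagonal number is n(3n−1)/2 with n = 5.
5·(3·5 − 1)/2 = 5·14/2 = 5·7 = 35.

35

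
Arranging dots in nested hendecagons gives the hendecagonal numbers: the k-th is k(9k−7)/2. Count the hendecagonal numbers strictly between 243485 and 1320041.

The n-th hendecagonal number is n(9n−7)/2.
Smallest index with value > 243485: n = 234 (giving 245583).
Largest index with value < 1320041: n = 541 (giving 1315171).
Indices 234 through 541: 308 terms.

308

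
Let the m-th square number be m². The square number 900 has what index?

30

We need n² = 900, so n = √900 = 30.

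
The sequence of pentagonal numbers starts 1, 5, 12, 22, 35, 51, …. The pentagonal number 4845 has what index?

Set n(3n−1)/2 = 4845, giving 3n² − n − 9690 = 0.
The discriminant is 1 + 24·4845 = 116281, and √116281 = 341.
So n = (1 + 341) / 6 = 342/6 = 57.

57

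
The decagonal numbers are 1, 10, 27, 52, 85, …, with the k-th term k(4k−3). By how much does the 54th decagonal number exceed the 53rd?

425

Consecutive decagonal numbers differ by 8n − 7: here 8·54 − 7 = 425.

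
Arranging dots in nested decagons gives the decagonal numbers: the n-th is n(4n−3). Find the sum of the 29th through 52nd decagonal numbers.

Σ i(4i−3) = 4Σi² − 3Σi over i = 29..52.
Σi = 1378 − 406 = 972 and Σi² = 48230 − 7714 = 40516.
4·40516 − 3·972 = 159148.

159148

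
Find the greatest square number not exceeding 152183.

152100

Solve n² ≤ 152183 for integer n.
n = 390 gives 152100 ≤ 152183, while n = 391 gives 152881 > 152183; so the answer is 152100.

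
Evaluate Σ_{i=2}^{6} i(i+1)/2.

Σ i(i+1)/2 = (Σi² + Σi) / 2 over i = 2..6.
Σi = 21 − 1 = 20 and Σi² = 91 − 1 = 90.
(1·90 + 1·20) / 2 = 110/2 = 55.

55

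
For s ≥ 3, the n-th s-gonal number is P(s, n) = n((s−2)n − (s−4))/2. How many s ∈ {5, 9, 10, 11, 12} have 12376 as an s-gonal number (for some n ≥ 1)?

2

s = 5: P(5, 91) = 12376. ✓
s = 9: P(9, 59) = 12036 and P(9, 60) = 12450; 12376 is not s-gonal.
s = 10: P(10, 56) = 12376. ✓
s = 11: P(11, 52) = 11986 and P(11, 53) = 12455; 12376 is not s-gonal.
s = 12: P(12, 50) = 12300 and P(12, 51) = 12801; 12376 is not s-gonal.
Hits: s ∈ {5, 10} → 2.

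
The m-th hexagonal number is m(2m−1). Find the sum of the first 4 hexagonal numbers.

50

Σ i(2i−1) = 2Σi² − Σi over i = 1..4.
Σi = 10 and Σi² = 30.
2·30 − 1·10 = 50.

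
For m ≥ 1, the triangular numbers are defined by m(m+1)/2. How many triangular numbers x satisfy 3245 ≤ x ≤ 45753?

222

The n-th triangular number is n(n+1)/2.
Smallest index with value ≥ 3245: n = 81 (giving 3321).
Largest index with value ≤ 45753: n = 302 (giving 45753).
Indices 81 through 302: 222 terms.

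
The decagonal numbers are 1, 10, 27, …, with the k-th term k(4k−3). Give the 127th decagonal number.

The 127th decagonal number is n(4n−3) with n = 127.
127·(4·127 − 3) = 127·505 = 64135.

64135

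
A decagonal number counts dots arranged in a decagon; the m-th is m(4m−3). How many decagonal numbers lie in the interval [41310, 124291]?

75

The n-th decagonal number is n(4n−3).
Smallest index with value ≥ 41310: n = 102 (giving 41310).
Largest index with value ≤ 124291: n = 176 (giving 123376).
Indices 102 through 176: 75 terms.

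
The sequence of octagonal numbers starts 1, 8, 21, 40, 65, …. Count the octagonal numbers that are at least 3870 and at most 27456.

The n-th octagonal number is n(3n−2).
Smallest index with value ≥ 3870: n = 37 (giving 4033).
Largest index with value ≤ 27456: n = 96 (giving 27456).
Indices 37 through 96: 60 terms.

60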